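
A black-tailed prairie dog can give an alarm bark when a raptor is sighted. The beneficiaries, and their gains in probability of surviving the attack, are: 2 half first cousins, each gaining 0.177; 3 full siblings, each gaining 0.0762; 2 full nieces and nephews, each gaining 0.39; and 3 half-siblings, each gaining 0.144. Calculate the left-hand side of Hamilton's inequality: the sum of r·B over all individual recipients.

r to a half first cousin = 0.0625 (half first cousins share one grandparent — one path of length 4: r = (1/2)^4 = 1/16).
r to a full sibling = 0.5 (full sibs share both parents — two paths of length 2: r = 2·(1/2)^2 = 1/2).
r to a full niece or nephew = 1/4 (full aunt/uncle↔niece/nephew: two paths of length 3 through the shared grandparent pair: r = 2·(1/2)^3 = 1/4).
r to a half-sibling = 1/4 (half-sibs share one parent — one path of length 2: r = (1/2)^2 = 1/4).
Summing one r·B term per recipient: 2·0.0625·0.177 + 3·0.5·0.0762 + 2·0.25·0.39 + 3·0.25·0.144 = 0.439425.

0.439425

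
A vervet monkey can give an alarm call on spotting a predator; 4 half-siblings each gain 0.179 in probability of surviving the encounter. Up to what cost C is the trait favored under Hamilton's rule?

r to a half-sibling = 1/4 (half-sibs share one parent — one path of length 2: r = (1/2)^2 = 1/4).
Hamilton's rule: n·r·B > C, so the trait is favored while C < n·r·B = 4·0.25·0.179 = 0.179.

0.179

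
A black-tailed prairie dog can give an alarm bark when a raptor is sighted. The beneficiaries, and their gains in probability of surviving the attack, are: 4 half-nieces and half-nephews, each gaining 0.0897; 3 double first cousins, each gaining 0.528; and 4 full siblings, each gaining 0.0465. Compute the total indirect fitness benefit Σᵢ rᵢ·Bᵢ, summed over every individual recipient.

0.53385

r to a half-niece or half-nephew = 1/8 (half-aunt/uncle↔niece/nephew: one path of length 3: r = (1/2)^3 = 1/8).
r to a double first cousin = 0.25 (double first cousins share both grandparent pairs — four paths of length 4: r = 4·(1/2)^4 = 1/4).
r to a full sibling = 0.5 (full sibs share both parents — two paths of length 2: r = 2·(1/2)^2 = 1/2).
Summing one r·B term per recipient: 4·0.125·0.0897 + 3·0.25·0.528 + 4·0.5·0.0465 = 0.53385.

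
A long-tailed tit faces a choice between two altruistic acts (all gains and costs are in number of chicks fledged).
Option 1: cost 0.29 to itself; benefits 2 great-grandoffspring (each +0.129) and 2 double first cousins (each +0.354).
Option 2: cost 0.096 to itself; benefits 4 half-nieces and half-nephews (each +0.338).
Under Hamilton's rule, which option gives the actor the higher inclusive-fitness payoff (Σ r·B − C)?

Option 1: r to a great-grandoffspring = 0.125.
Option 1: r to a double first cousin = 0.25.
Option 1: Σ r·B − C = (2·0.125·0.129 + 2·0.25·0.354) − 0.29 = -0.08075.
Option 2: r to a half-niece or half-nephew = 0.125.
Option 2: Σ r·B − C = (4·0.125·0.338) − 0.096 = 0.073.
Option 2 has the higher net inclusive-fitness payoff.

Option 2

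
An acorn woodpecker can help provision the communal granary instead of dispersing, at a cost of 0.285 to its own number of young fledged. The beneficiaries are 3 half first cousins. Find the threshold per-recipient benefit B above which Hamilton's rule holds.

r to a half first cousin = 0.0625 (half first cousins share one grandparent — one path of length 4: r = (1/2)^4 = 1/16).
Hamilton's rule with n recipients of equal r: n·r·B > C, so B > C/(n·r) = 0.285/(3·0.0625) = 1.52.

1.52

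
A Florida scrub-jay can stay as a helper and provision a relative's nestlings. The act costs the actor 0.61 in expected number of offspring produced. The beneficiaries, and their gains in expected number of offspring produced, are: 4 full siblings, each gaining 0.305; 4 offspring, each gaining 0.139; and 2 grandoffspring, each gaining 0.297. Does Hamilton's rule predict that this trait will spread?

Yes

Hamilton's rule: the trait is favored when the sum of r·B over every recipient exceeds the actor's cost C.
r to a full sibling = 1/2 (full sibs share both parents — two paths of length 2: r = 2·(1/2)^2 = 1/2).
r to an offspring = 1/2 (one parent–offspring link: r = (1/2)^1 = 1/2).
r to a grandoffspring = 1/4 (two parent–offspring links: r = (1/2)^2 = 1/4).
Summing one r·B term per recipient: 4·0.5·0.305 + 4·0.5·0.139 + 2·0.25·0.297 = 1.0365.
1.0365 > 0.61: the indirect benefit exceeds the cost.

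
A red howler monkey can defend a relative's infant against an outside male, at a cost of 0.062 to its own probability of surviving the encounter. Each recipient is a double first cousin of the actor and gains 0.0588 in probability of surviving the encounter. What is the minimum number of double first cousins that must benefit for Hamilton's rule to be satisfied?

r to a double first cousin = 0.25 (double first cousins share both grandparent pairs — four paths of length 4: r = 4·(1/2)^4 = 1/4).
Hamilton's rule: n·r·B > C  ⇒  n > C/(r·B) = 0.062/(0.25·0.0588) = 4.218.
The smallest integer exceeding 4.218 is 5.

5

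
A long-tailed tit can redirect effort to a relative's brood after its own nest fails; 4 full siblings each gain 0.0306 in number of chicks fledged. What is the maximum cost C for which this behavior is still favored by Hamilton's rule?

0.0612

r to a full sibling = 1/2 (full sibs share both parents — two paths of length 2: r = 2·(1/2)^2 = 1/2).
Hamilton's rule: n·r·B > C, so the trait is favored while C < n·r·B = 4·0.5·0.0306 = 0.0612.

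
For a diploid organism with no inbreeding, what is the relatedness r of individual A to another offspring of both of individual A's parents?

Each parent–offspring link contributes a factor of 1/2, and independent paths through distinct common ancestors add.
Full sibs share both parents — two paths of length 2: r = 2·(1/2)^2 = 1/2.

0.5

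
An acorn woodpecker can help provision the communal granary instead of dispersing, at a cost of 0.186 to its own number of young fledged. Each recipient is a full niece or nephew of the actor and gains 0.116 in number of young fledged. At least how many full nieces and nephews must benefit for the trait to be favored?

r to a full niece or nephew = 0.25 (full aunt/uncle↔niece/nephew: two paths of length 3 through the shared grandparent pair: r = 2·(1/2)^3 = 1/4).
Hamilton's rule: n·r·B > C  ⇒  n > C/(r·B) = 0.186/(0.25·0.116) = 6.414.
The smallest integer exceeding 6.414 is 7.

7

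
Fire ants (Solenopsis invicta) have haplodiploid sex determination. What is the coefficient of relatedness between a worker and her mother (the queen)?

0.5

One meiotic link between diploid queen and diploid daughter: r = 1/2.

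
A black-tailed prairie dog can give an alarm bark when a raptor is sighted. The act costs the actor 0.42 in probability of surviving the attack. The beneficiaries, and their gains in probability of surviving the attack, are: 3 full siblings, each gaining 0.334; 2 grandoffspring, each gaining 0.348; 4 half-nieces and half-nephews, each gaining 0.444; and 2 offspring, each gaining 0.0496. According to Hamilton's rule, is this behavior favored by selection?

Yes

Hamilton's rule: the trait is favored when the sum of r·B over every recipient exceeds the actor's cost C.
r to a full sibling = 0.5 (full sibs share both parents — two paths of length 2: r = 2·(1/2)^2 = 1/2).
r to a grandoffspring = 1/4 (two parent–offspring links: r = (1/2)^2 = 1/4).
r to a half-niece or half-nephew = 1/8 (half-aunt/uncle↔niece/nephew: one path of length 3: r = (1/2)^3 = 1/8).
r to an offspring = 0.5 (one parent–offspring link: r = (1/2)^1 = 1/2).
Summing one r·B term per recipient: 3·0.5·0.334 + 2·0.25·0.348 + 4·0.125·0.444 + 2·0.5·0.0496 = 0.9466.
0.9466 > 0.42: the indirect benefit exceeds the cost.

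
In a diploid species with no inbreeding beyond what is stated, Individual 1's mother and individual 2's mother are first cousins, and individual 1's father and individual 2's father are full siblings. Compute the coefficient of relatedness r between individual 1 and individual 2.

Independent pedigree routes through distinct common ancestors add.
Individual 1 and individual 2 are related in two ways: second cousins through their mothers (r = 1/32) and first cousins through their fathers (r = 1/8).
r = 1/32 + 1/8 = 5/32 = 0.15625.

0.15625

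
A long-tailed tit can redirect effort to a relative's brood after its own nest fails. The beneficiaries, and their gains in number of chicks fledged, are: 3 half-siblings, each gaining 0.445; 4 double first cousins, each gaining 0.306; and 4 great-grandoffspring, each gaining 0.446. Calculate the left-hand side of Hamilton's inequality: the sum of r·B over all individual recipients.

0.86275

r to a half-sibling = 1/4 (half-sibs share one parent — one path of length 2: r = (1/2)^2 = 1/4).
r to a double first cousin = 1/4 (double first cousins share both grandparent pairs — four paths of length 4: r = 4·(1/2)^4 = 1/4).
r to a great-grandoffspring = 0.125 (three parent–offspring links: r = (1/2)^3 = 1/8).
Summing one r·B term per recipient: 3·0.25·0.445 + 4·0.25·0.306 + 4·0.125·0.446 = 0.86275.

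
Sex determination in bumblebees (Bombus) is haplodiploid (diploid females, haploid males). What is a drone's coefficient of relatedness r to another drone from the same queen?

Haploid brothers each carry a random half of the queen's diploid genome, so on average they share half: r = 1/2.

0.5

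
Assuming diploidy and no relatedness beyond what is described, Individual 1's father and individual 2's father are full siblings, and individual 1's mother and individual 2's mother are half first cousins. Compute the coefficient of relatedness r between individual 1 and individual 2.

0.140625

With two independent routes of shared ancestry, r is the sum of the two contributions.
Individual 1 and individual 2 are related in two ways: first cousins through their fathers (r = 1/8) and half second cousins through their mothers (r = 1/64).
r = 1/8 + 1/64 = 0.140625.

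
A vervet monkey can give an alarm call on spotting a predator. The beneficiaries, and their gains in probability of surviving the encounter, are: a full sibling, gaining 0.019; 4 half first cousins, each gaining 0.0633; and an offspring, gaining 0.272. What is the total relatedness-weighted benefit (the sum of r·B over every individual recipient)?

0.161325

r to a full sibling = 1/2 (full sibs share both parents — two paths of length 2: r = 2·(1/2)^2 = 1/2).
r to a half first cousin = 0.0625 (half first cousins share one grandparent — one path of length 4: r = (1/2)^4 = 1/16).
r to an offspring = 0.5 (one parent–offspring link: r = (1/2)^1 = 1/2).
Summing one r·B term per recipient: 1·0.5·0.019 + 4·0.0625·0.0633 + 1·0.5·0.272 = 0.161325.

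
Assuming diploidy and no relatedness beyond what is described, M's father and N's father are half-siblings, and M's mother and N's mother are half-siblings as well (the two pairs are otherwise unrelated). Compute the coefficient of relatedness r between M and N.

Relatedness sums over independent paths through distinct common ancestors.
M and N are related in two ways: half first cousins through their fathers (r = 1/16) and half first cousins through their mothers (r = 1/16).
r = 1/16 + 1/16 = 1/8 = 0.125.

0.125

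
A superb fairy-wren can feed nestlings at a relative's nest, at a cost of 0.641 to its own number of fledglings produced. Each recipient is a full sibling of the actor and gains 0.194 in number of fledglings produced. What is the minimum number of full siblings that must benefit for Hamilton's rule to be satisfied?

r to a full sibling = 1/2 (full sibs share both parents — two paths of length 2: r = 2·(1/2)^2 = 1/2).
Hamilton's rule: n·r·B > C  ⇒  n > C/(r·B) = 0.641/(0.5·0.194) = 6.608.
The smallest integer exceeding 6.608 is 7.

7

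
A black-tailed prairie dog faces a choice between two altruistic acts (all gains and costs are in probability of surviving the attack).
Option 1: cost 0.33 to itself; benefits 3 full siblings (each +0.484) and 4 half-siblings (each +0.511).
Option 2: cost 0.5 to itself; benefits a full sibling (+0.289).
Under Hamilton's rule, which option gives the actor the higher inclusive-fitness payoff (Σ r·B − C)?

Option 1: r to a full sibling = 0.5.
Option 1: r to a half-sibling = 0.25.
Option 1: Σ r·B − C = (3·0.5·0.484 + 4·0.25·0.511) − 0.33 = 0.907.
Option 2: r to a full sibling = 0.5.
Option 2: Σ r·B − C = (1·0.5·0.289) − 0.5 = -0.3555.
Option 1 has the higher net inclusive-fitness payoff.

Option 1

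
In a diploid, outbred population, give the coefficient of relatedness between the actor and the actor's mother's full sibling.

Each parent–offspring link contributes a factor of 1/2, and independent paths through distinct common ancestors add.
Full aunt/uncle↔niece/nephew: two paths of length 3 through the shared grandparent pair: r = 2·(1/2)^3 = 1/4.

0.25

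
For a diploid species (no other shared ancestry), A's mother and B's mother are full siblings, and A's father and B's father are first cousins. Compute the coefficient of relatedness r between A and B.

0.15625

Wright's path rule: contributions from independent ancestry routes add.
A and B are related in two ways: first cousins through their mothers (r = 1/8) and second cousins through their fathers (r = 1/32).
r = 1/8 + 1/32 = 0.15625.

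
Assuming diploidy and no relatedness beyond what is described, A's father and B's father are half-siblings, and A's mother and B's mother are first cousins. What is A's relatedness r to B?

0.09375

Wright's path rule: contributions from independent ancestry routes add.
A and B are related in two ways: half first cousins through their fathers (r = 1/16) and second cousins through their mothers (r = 1/32).
r = 1/16 + 1/32 = 3/32 = 0.09375.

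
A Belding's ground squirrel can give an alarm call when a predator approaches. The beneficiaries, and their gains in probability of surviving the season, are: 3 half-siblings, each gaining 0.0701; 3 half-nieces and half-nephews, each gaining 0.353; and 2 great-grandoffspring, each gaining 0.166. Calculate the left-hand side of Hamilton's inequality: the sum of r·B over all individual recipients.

0.22645

r to a half-sibling = 0.25 (half-sibs share one parent — one path of length 2: r = (1/2)^2 = 1/4).
r to a half-niece or half-nephew = 0.125 (half-aunt/uncle↔niece/nephew: one path of length 3: r = (1/2)^3 = 1/8).
r to a great-grandoffspring = 0.125 (three parent–offspring links: r = (1/2)^3 = 1/8).
Summing one r·B term per recipient: 3·0.25·0.0701 + 3·0.125·0.353 + 2·0.125·0.166 = 0.22645.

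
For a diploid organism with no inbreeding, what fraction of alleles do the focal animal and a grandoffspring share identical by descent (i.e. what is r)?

Two parent–offspring links: r = (1/2)^2 = 1/4.

0.25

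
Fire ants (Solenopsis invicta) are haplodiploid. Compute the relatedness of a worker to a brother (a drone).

Her haploid brother carries none of their father's genes and a random half of their mother's genome; that half matches the maternal half of her own genome with probability 1/2: r = 1/2 · 1/2 = 1/4.

0.25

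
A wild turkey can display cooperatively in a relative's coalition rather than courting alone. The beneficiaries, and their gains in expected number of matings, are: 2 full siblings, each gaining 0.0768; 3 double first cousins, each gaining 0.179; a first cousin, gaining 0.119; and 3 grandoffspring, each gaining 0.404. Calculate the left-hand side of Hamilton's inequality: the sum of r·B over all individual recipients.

r to a full sibling = 0.5 (full sibs share both parents — two paths of length 2: r = 2·(1/2)^2 = 1/2).
r to a double first cousin = 0.25 (double first cousins share both grandparent pairs — four paths of length 4: r = 4·(1/2)^4 = 1/4).
r to a first cousin = 0.125 (first cousins share one grandparent pair — two paths of length 4: r = 2·(1/2)^4 = 1/8).
r to a grandoffspring = 1/4 (two parent–offspring links: r = (1/2)^2 = 1/4).
Summing one r·B term per recipient: 2·0.5·0.0768 + 3·0.25·0.179 + 1·0.125·0.119 + 3·0.25·0.404 = 0.528925.

0.528925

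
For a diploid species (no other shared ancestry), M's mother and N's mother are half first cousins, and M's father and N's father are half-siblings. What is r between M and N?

0.078125

Independent pedigree routes through distinct common ancestors add.
M and N are related in two ways: half second cousins through their mothers (r = 1/64) and half first cousins through their fathers (r = 1/16).
r = 1/64 + 1/16 = 5/64 = 0.078125.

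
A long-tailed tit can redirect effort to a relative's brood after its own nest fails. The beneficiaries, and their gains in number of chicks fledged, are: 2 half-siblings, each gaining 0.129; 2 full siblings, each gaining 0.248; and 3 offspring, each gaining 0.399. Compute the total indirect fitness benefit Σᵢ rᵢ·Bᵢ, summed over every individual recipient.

r to a half-sibling = 0.25 (half-sibs share one parent — one path of length 2: r = (1/2)^2 = 1/4).
r to a full sibling = 0.5 (full sibs share both parents — two paths of length 2: r = 2·(1/2)^2 = 1/2).
r to an offspring = 0.5 (one parent–offspring link: r = (1/2)^1 = 1/2).
Summing one r·B term per recipient: 2·0.25·0.129 + 2·0.5·0.248 + 3·0.5·0.399 = 0.911.

0.911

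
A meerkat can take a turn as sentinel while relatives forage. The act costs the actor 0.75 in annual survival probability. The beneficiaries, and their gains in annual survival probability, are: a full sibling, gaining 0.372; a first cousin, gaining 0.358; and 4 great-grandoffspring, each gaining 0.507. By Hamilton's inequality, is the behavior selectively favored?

Hamilton's rule: the trait is favored when the sum of r·B over every recipient exceeds the actor's cost C.
r to a full sibling = 1/2 (full sibs share both parents — two paths of length 2: r = 2·(1/2)^2 = 1/2).
r to a first cousin = 0.125 (first cousins share one grandparent pair — two paths of length 4: r = 2·(1/2)^4 = 1/8).
r to a great-grandoffspring = 1/8 (three parent–offspring links: r = (1/2)^3 = 1/8).
Summing one r·B term per recipient: 1·0.5·0.372 + 1·0.125·0.358 + 4·0.125·0.507 = 0.48425.
0.48425 < 0.75: the indirect benefit is less than the cost.

No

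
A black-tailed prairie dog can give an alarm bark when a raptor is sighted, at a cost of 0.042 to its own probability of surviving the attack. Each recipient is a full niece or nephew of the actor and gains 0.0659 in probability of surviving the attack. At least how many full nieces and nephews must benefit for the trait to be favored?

3

r to a full niece or nephew = 1/4 (full aunt/uncle↔niece/nephew: two paths of length 3 through the shared grandparent pair: r = 2·(1/2)^3 = 1/4).
Hamilton's rule: n·r·B > C  ⇒  n > C/(r·B) = 0.042/(0.25·0.0659) = 2.549.
The smallest integer exceeding 2.549 is 3.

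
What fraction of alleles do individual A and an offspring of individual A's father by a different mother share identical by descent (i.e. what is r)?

0.25

Each parent–offspring link contributes a factor of 1/2, and independent paths through distinct common ancestors add.
Half-sibs share one parent — one path of length 2: r = (1/2)^2 = 1/4.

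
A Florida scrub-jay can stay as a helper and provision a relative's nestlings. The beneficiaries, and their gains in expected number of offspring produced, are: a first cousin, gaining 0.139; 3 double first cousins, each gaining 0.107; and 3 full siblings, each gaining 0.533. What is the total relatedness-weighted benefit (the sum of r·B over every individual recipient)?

0.897125

r to a first cousin = 0.125 (first cousins share one grandparent pair — two paths of length 4: r = 2·(1/2)^4 = 1/8).
r to a double first cousin = 0.25 (double first cousins share both grandparent pairs — four paths of length 4: r = 4·(1/2)^4 = 1/4).
r to a full sibling = 1/2 (full sibs share both parents — two paths of length 2: r = 2·(1/2)^2 = 1/2).
Summing one r·B term per recipient: 1·0.125·0.139 + 3·0.25·0.107 + 3·0.5·0.533 = 0.897125.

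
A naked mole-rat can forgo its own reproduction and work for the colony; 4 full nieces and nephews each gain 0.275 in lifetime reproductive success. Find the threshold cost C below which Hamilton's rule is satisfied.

0.275

r to a full niece or nephew = 1/4 (full aunt/uncle↔niece/nephew: two paths of length 3 through the shared grandparent pair: r = 2·(1/2)^3 = 1/4).
Hamilton's rule: n·r·B > C, so the trait is favored while C < n·r·B = 4·0.25·0.275 = 0.275.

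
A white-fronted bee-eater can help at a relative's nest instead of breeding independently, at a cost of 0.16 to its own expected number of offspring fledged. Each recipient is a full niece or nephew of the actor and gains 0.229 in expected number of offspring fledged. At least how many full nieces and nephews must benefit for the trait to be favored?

3

r to a full niece or nephew = 0.25 (full aunt/uncle↔niece/nephew: two paths of length 3 through the shared grandparent pair: r = 2·(1/2)^3 = 1/4).
Hamilton's rule: n·r·B > C  ⇒  n > C/(r·B) = 0.16/(0.25·0.229) = 2.795.
The smallest integer exceeding 2.795 is 3.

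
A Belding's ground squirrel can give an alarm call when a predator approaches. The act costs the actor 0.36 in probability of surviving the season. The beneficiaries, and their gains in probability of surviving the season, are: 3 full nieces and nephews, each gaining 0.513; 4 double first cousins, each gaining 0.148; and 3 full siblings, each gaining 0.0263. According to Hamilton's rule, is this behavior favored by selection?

Yes

Hamilton's rule: the trait is favored when the sum of r·B over every recipient exceeds the actor's cost C.
r to a full niece or nephew = 1/4 (full aunt/uncle↔niece/nephew: two paths of length 3 through the shared grandparent pair: r = 2·(1/2)^3 = 1/4).
r to a double first cousin = 0.25 (double first cousins share both grandparent pairs — four paths of length 4: r = 4·(1/2)^4 = 1/4).
r to a full sibling = 1/2 (full sibs share both parents — two paths of length 2: r = 2·(1/2)^2 = 1/2).
Summing one r·B term per recipient: 3·0.25·0.513 + 4·0.25·0.148 + 3·0.5·0.0263 = 0.5722.
0.5722 > 0.36: the indirect benefit exceeds the cost.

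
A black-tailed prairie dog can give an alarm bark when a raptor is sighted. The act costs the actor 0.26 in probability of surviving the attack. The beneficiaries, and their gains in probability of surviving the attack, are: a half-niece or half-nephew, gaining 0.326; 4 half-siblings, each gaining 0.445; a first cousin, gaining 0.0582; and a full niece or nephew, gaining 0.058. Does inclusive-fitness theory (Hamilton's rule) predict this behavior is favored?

Hamilton's rule: the trait is favored when the sum of r·B over every recipient exceeds the actor's cost C.
r to a half-niece or half-nephew = 0.125 (half-aunt/uncle↔niece/nephew: one path of length 3: r = (1/2)^3 = 1/8).
r to a half-sibling = 0.25 (half-sibs share one parent — one path of length 2: r = (1/2)^2 = 1/4).
r to a first cousin = 0.125 (first cousins share one grandparent pair — two paths of length 4: r = 2·(1/2)^4 = 1/8).
r to a full niece or nephew = 1/4 (full aunt/uncle↔niece/nephew: two paths of length 3 through the shared grandparent pair: r = 2·(1/2)^3 = 1/4).
Summing one r·B term per recipient: 1·0.125·0.326 + 4·0.25·0.445 + 1·0.125·0.0582 + 1·0.25·0.058 = 0.507525.
0.507525 > 0.26: the indirect benefit exceeds the cost.

Yes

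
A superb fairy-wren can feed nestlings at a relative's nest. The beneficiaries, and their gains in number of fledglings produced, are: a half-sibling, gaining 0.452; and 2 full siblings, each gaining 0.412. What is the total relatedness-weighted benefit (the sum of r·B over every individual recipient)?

0.525

r to a half-sibling = 0.25 (half-sibs share one parent — one path of length 2: r = (1/2)^2 = 1/4).
r to a full sibling = 1/2 (full sibs share both parents — two paths of length 2: r = 2·(1/2)^2 = 1/2).
Summing one r·B term per recipient: 1·0.25·0.452 + 2·0.5·0.412 = 0.525.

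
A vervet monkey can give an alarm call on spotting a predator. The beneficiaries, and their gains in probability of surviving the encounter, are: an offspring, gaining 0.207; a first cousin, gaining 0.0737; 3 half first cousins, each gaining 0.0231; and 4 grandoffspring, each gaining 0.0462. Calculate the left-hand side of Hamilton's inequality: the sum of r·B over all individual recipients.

0.16324375

r to an offspring = 1/2 (one parent–offspring link: r = (1/2)^1 = 1/2).
r to a first cousin = 0.125 (first cousins share one grandparent pair — two paths of length 4: r = 2·(1/2)^4 = 1/8).
r to a half first cousin = 0.0625 (half first cousins share one grandparent — one path of length 4: r = (1/2)^4 = 1/16).
r to a grandoffspring = 1/4 (two parent–offspring links: r = (1/2)^2 = 1/4).
Summing one r·B term per recipient: 1·0.5·0.207 + 1·0.125·0.0737 + 3·0.0625·0.0231 + 4·0.25·0.0462 = 0.16324375.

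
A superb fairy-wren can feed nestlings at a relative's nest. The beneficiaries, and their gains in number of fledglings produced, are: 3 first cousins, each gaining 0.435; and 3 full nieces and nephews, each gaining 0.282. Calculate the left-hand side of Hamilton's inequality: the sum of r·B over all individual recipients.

0.374625

r to a first cousin = 0.125 (first cousins share one grandparent pair — two paths of length 4: r = 2·(1/2)^4 = 1/8).
r to a full niece or nephew = 1/4 (full aunt/uncle↔niece/nephew: two paths of length 3 through the shared grandparent pair: r = 2·(1/2)^3 = 1/4).
Summing one r·B term per recipient: 3·0.125·0.435 + 3·0.25·0.282 = 0.374625.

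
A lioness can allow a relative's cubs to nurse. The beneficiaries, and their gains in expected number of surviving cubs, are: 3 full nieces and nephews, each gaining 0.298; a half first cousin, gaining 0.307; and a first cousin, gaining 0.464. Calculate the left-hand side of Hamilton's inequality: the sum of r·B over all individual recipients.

r to a full niece or nephew = 0.25 (full aunt/uncle↔niece/nephew: two paths of length 3 through the shared grandparent pair: r = 2·(1/2)^3 = 1/4).
r to a half first cousin = 0.0625 (half first cousins share one grandparent — one path of length 4: r = (1/2)^4 = 1/16).
r to a first cousin = 0.125 (first cousins share one grandparent pair — two paths of length 4: r = 2·(1/2)^4 = 1/8).
Summing one r·B term per recipient: 3·0.25·0.298 + 1·0.0625·0.307 + 1·0.125·0.464 = 0.3006875.

0.3006875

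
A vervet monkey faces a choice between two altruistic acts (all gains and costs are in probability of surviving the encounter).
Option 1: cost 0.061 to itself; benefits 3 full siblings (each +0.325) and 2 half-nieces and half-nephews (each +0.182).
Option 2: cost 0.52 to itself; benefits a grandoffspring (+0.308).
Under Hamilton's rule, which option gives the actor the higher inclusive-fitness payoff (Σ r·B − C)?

Option 1

Option 1: r to a full sibling = 0.5.
Option 1: r to a half-niece or half-nephew = 0.125.
Option 1: Σ r·B − C = (3·0.5·0.325 + 2·0.125·0.182) − 0.061 = 0.472.
Option 2: r to a grandoffspring = 0.25.
Option 2: Σ r·B − C = (1·0.25·0.308) − 0.52 = -0.443.
Option 1 has the higher net inclusive-fitness payoff.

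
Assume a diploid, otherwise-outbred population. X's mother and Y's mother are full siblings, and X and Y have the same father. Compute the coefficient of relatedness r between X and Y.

0.375

With two independent routes of shared ancestry, r is the sum of the two contributions.
X and Y are related in two ways: first cousins through their mothers (r = 1/8) and half-sibs through their shared father (r = 1/4).
r = 1/8 + 1/4 = 0.375.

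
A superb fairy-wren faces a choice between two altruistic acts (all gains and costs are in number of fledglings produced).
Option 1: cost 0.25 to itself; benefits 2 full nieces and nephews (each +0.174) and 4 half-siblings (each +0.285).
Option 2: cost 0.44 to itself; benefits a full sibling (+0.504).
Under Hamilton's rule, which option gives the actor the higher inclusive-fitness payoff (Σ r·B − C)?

Option 1

Option 1: r to a full niece or nephew = 0.25.
Option 1: r to a half-sibling = 0.25.
Option 1: Σ r·B − C = (2·0.25·0.174 + 4·0.25·0.285) − 0.25 = 0.122.
Option 2: r to a full sibling = 0.5.
Option 2: Σ r·B − C = (1·0.5·0.504) − 0.44 = -0.188.
Option 1 has the higher net inclusive-fitness payoff.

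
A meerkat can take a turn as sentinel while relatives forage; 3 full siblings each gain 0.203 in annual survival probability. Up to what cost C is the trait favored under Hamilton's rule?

r to a full sibling = 0.5 (full sibs share both parents — two paths of length 2: r = 2·(1/2)^2 = 1/2).
Hamilton's rule: n·r·B > C, so the trait is favored while C < n·r·B = 3·0.5·0.203 = 0.3045.

0.3045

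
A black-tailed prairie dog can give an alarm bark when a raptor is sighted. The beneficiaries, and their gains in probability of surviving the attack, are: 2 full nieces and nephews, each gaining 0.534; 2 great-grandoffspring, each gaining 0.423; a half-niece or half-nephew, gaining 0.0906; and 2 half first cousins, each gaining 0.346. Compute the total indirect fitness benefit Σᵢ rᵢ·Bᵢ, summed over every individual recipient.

0.427325

r to a full niece or nephew = 1/4 (full aunt/uncle↔niece/nephew: two paths of length 3 through the shared grandparent pair: r = 2·(1/2)^3 = 1/4).
r to a great-grandoffspring = 0.125 (three parent–offspring links: r = (1/2)^3 = 1/8).
r to a half-niece or half-nephew = 0.125 (half-aunt/uncle↔niece/nephew: one path of length 3: r = (1/2)^3 = 1/8).
r to a half first cousin = 1/16 (half first cousins share one grandparent — one path of length 4: r = (1/2)^4 = 1/16).
Summing one r·B term per recipient: 2·0.25·0.534 + 2·0.125·0.423 + 1·0.125·0.0906 + 2·0.0625·0.346 = 0.427325.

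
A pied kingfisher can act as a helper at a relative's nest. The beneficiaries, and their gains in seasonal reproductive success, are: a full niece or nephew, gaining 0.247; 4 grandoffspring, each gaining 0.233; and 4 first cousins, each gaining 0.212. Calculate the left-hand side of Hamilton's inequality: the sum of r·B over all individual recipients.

0.40075

r to a full niece or nephew = 1/4 (full aunt/uncle↔niece/nephew: two paths of length 3 through the shared grandparent pair: r = 2·(1/2)^3 = 1/4).
r to a grandoffspring = 0.25 (two parent–offspring links: r = (1/2)^2 = 1/4).
r to a first cousin = 0.125 (first cousins share one grandparent pair — two paths of length 4: r = 2·(1/2)^4 = 1/8).
Summing one r·B term per recipient: 1·0.25·0.247 + 4·0.25·0.233 + 4·0.125·0.212 = 0.40075.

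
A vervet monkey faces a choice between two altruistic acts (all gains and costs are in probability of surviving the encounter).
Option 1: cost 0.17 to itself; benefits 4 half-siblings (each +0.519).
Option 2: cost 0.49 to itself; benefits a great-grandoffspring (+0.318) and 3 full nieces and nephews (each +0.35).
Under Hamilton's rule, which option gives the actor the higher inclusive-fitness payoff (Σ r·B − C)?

Option 1: r to a half-sibling = 0.25.
Option 1: Σ r·B − C = (4·0.25·0.519) − 0.17 = 0.349.
Option 2: r to a great-grandoffspring = 0.125.
Option 2: r to a full niece or nephew = 0.25.
Option 2: Σ r·B − C = (1·0.125·0.318 + 3·0.25·0.35) − 0.49 = -0.18775.
Option 1 has the higher net inclusive-fitness payoff.

Option 1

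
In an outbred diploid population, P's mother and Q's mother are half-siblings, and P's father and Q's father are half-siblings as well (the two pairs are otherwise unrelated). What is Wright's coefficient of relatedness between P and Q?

0.125

Wright's path rule: contributions from independent ancestry routes add.
P and Q are related in two ways: half first cousins through their mothers (r = 1/16) and half first cousins through their fathers (r = 1/16).
r = 1/16 + 1/16 = 1/8 = 0.125.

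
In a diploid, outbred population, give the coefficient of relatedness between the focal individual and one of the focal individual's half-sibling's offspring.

0.125

Each parent–offspring link contributes a factor of 1/2, and independent paths through distinct common ancestors add.
Half-aunt/uncle↔niece/nephew: one path of length 3: r = (1/2)^3 = 1/8.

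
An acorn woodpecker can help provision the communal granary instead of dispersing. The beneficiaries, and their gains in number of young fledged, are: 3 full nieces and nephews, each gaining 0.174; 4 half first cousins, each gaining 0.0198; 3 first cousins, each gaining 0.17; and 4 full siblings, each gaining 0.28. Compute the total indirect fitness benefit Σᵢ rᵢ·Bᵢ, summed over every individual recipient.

r to a full niece or nephew = 0.25 (full aunt/uncle↔niece/nephew: two paths of length 3 through the shared grandparent pair: r = 2·(1/2)^3 = 1/4).
r to a half first cousin = 1/16 (half first cousins share one grandparent — one path of length 4: r = (1/2)^4 = 1/16).
r to a first cousin = 0.125 (first cousins share one grandparent pair — two paths of length 4: r = 2·(1/2)^4 = 1/8).
r to a full sibling = 0.5 (full sibs share both parents — two paths of length 2: r = 2·(1/2)^2 = 1/2).
Summing one r·B term per recipient: 3·0.25·0.174 + 4·0.0625·0.0198 + 3·0.125·0.17 + 4·0.5·0.28 = 0.7592.

0.7592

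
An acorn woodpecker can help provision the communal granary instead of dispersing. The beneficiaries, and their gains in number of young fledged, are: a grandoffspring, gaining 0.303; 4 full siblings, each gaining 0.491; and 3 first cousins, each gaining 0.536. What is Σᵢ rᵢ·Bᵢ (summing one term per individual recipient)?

1.25875

r to a grandoffspring = 0.25 (two parent–offspring links: r = (1/2)^2 = 1/4).
r to a full sibling = 1/2 (full sibs share both parents — two paths of length 2: r = 2·(1/2)^2 = 1/2).
r to a first cousin = 1/8 (first cousins share one grandparent pair — two paths of length 4: r = 2·(1/2)^4 = 1/8).
Summing one r·B term per recipient: 1·0.25·0.303 + 4·0.5·0.491 + 3·0.125·0.536 = 1.25875.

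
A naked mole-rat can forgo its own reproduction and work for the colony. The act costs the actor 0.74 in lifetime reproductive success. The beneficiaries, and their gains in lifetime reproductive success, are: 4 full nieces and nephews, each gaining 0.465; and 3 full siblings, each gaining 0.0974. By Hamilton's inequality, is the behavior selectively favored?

Hamilton's rule: the trait is favored when the sum of r·B over every recipient exceeds the actor's cost C.
r to a full niece or nephew = 0.25 (full aunt/uncle↔niece/nephew: two paths of length 3 through the shared grandparent pair: r = 2·(1/2)^3 = 1/4).
r to a full sibling = 1/2 (full sibs share both parents — two paths of length 2: r = 2·(1/2)^2 = 1/2).
Summing one r·B term per recipient: 4·0.25·0.465 + 3·0.5·0.0974 = 0.6111.
0.6111 < 0.74: the indirect benefit is less than the cost.

No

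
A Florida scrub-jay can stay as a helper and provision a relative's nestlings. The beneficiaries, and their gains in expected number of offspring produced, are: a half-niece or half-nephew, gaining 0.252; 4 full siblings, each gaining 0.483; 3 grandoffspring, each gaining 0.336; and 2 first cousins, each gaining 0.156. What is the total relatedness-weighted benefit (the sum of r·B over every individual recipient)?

1.2885

r to a half-niece or half-nephew = 1/8 (half-aunt/uncle↔niece/nephew: one path of length 3: r = (1/2)^3 = 1/8).
r to a full sibling = 0.5 (full sibs share both parents — two paths of length 2: r = 2·(1/2)^2 = 1/2).
r to a grandoffspring = 0.25 (two parent–offspring links: r = (1/2)^2 = 1/4).
r to a first cousin = 1/8 (first cousins share one grandparent pair — two paths of length 4: r = 2·(1/2)^4 = 1/8).
Summing one r·B term per recipient: 1·0.125·0.252 + 4·0.5·0.483 + 3·0.25·0.336 + 2·0.125·0.156 = 1.2885.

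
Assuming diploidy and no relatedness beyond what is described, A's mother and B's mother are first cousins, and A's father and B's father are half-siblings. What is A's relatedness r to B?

0.09375

With two independent routes of shared ancestry, r is the sum of the two contributions.
A and B are related in two ways: second cousins through their mothers (r = 1/32) and half first cousins through their fathers (r = 1/16).
r = 1/32 + 1/16 = 0.09375.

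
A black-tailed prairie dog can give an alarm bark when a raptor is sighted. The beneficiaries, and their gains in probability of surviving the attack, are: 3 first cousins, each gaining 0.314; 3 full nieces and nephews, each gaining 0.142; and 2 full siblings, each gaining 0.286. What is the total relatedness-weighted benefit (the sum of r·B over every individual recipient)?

r to a first cousin = 0.125 (first cousins share one grandparent pair — two paths of length 4: r = 2·(1/2)^4 = 1/8).
r to a full niece or nephew = 0.25 (full aunt/uncle↔niece/nephew: two paths of length 3 through the shared grandparent pair: r = 2·(1/2)^3 = 1/4).
r to a full sibling = 0.5 (full sibs share both parents — two paths of length 2: r = 2·(1/2)^2 = 1/2).
Summing one r·B term per recipient: 3·0.125·0.314 + 3·0.25·0.142 + 2·0.5·0.286 = 0.51025.

0.51025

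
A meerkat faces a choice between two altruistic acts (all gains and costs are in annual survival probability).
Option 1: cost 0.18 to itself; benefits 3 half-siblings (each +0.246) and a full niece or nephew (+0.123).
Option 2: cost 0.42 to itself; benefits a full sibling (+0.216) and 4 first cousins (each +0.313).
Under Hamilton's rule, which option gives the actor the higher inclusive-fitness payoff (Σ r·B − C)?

Option 1

Option 1: r to a half-sibling = 0.25.
Option 1: r to a full niece or nephew = 0.25.
Option 1: Σ r·B − C = (3·0.25·0.246 + 1·0.25·0.123) − 0.18 = 0.03525.
Option 2: r to a full sibling = 0.5.
Option 2: r to a first cousin = 0.125.
Option 2: Σ r·B − C = (1·0.5·0.216 + 4·0.125·0.313) − 0.42 = -0.1555.
Option 1 has the higher net inclusive-fitness payoff.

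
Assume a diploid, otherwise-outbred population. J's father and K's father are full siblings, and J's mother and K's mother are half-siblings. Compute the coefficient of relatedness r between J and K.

Independent pedigree routes through distinct common ancestors add.
J and K are related in two ways: first cousins through their fathers (r = 1/8) and half first cousins through their mothers (r = 1/16).
r = 1/8 + 1/16 = 3/16 = 0.1875.

0.1875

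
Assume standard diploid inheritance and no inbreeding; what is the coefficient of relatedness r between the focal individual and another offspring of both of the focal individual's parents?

0.5

Each parent–offspring link contributes a factor of 1/2, and independent paths through distinct common ancestors add.
Full sibs share both parents — two paths of length 2: r = 2·(1/2)^2 = 1/2.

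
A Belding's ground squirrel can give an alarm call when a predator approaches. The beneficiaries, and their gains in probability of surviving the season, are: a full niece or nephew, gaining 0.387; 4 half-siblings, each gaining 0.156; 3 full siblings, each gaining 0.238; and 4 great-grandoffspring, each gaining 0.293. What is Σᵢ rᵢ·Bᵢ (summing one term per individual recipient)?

0.75625

r to a full niece or nephew = 1/4 (full aunt/uncle↔niece/nephew: two paths of length 3 through the shared grandparent pair: r = 2·(1/2)^3 = 1/4).
r to a half-sibling = 1/4 (half-sibs share one parent — one path of length 2: r = (1/2)^2 = 1/4).
r to a full sibling = 1/2 (full sibs share both parents — two paths of length 2: r = 2·(1/2)^2 = 1/2).
r to a great-grandoffspring = 0.125 (three parent–offspring links: r = (1/2)^3 = 1/8).
Summing one r·B term per recipient: 1·0.25·0.387 + 4·0.25·0.156 + 3·0.5·0.238 + 4·0.125·0.293 = 0.75625.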